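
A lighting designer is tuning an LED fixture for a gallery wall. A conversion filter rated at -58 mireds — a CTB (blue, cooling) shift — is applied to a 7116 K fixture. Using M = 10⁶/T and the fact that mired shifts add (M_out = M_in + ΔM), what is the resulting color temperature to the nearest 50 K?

M_in = 10⁶/7116 = 140.53 mireds.
M_out = 140.53 + (-58) = 82.53 mireds.
T_out = 10⁶/82.53 = 12117.0 K → 12100 K.

12100 K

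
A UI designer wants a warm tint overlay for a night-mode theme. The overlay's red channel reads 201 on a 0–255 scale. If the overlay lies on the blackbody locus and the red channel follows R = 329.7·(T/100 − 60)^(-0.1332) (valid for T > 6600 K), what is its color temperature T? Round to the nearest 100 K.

(t − 60)^(-0.1332) = 201/329.7 = 0.60965.
t − 60 = 0.60965^(1/-0.1332) = 0.60965^(-7.508) = 41.071, so t = 101.071.
T = 100·t = 10107 K → 10100 K to the nearest 100 K.

10100 K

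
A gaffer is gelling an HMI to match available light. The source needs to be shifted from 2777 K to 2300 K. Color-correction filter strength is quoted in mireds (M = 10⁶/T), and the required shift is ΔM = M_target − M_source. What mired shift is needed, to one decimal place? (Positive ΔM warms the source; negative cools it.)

M_source = 10⁶/2777 = 360.101; M_target = 10⁶/2300 = 434.783.
ΔM = 434.783 − 360.101 = 74.682 → +74.7 mireds, a warming shift.

+74.7 mireds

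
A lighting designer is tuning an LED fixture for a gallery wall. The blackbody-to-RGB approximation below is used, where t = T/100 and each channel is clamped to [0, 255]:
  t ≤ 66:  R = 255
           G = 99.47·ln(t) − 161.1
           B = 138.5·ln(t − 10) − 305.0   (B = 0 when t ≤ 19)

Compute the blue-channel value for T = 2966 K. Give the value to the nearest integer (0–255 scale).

108

t = 2966/100 = 29.66; the t ≤ 66 branch applies.
B = 138.5·ln(29.66 − 10) − 305.0 = 138.5·ln 19.66 − 305.0 = 138.5·2.9786 − 305.0 = 107.534.
Rounded: 108.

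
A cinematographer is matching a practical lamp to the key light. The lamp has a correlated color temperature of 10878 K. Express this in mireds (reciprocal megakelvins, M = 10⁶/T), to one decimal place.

M = 10⁶ / 10878 = 91.929 → 91.9 mireds.

91.9 mireds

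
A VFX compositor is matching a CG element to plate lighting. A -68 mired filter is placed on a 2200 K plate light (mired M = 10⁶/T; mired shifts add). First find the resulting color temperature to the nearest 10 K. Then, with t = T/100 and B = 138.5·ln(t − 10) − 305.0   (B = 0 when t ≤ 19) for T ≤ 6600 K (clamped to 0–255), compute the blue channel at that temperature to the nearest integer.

M_in = 10⁶/2200 = 454.55; M_out = 454.55 + (-68) = 386.55.
T_out = 10⁶/386.55 = 2587.0 K → 2590 K; t = 25.9.
B = 138.5·ln(25.9 − 10) − 305.0 = 138.5·ln 15.9 − 305.0 = 138.5·2.7663 − 305.0 = 78.135.
Rounded: 78.

78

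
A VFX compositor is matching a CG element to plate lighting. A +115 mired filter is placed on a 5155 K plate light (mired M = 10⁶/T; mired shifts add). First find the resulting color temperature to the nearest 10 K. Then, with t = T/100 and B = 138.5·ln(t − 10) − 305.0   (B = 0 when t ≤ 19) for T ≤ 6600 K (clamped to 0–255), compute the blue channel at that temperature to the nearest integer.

M_in = 10⁶/5155 = 193.99; M_out = 193.99 + (+115) = 308.99.
T_out = 10⁶/308.99 = 3236.4 K → 3240 K; t = 32.4.
B = 138.5·ln(32.4 − 10) − 305.0 = 138.5·ln 22.4 − 305.0 = 138.5·3.1091 − 305.0 = 125.605.
Rounded: 126.

126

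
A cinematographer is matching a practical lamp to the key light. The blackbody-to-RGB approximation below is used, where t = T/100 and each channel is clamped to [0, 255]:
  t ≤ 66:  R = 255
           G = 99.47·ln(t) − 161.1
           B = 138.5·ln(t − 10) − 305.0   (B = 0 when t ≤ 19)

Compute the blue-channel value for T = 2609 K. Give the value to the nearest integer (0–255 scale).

t = 2609/100 = 26.09; the t ≤ 66 branch applies.
B = 138.5·ln(26.09 − 10) − 305.0 = 138.5·ln 16.09 − 305.0 = 138.5·2.7782 − 305.0 = 79.780.
Rounded: 80.

80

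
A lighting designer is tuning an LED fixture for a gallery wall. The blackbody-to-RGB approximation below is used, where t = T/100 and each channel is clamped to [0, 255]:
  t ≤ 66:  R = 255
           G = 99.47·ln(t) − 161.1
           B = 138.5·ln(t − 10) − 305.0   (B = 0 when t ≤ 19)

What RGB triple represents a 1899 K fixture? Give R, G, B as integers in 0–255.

R=255, G=132, B=0

t = 1899/100 = 18.99; the t ≤ 66 branch applies.
R = 255 by definition for t ≤ 66.
G = 99.47·ln 18.99 − 161.1 = 99.47·2.9439 − 161.1 = 131.731.
t = 18.99 ≤ 19, so B = 0.
Rounded: (255, 132, 0).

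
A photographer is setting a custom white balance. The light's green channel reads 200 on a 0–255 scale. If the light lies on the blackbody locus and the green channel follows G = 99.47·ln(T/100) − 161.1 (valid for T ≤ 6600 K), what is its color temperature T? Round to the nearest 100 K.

3800 K

ln t = (200 + 161.1) / 99.47 = 3.6302.
t = e^3.6302 = 37.722.
T = 100·t = 3772 K → 3800 K to the nearest 100 K.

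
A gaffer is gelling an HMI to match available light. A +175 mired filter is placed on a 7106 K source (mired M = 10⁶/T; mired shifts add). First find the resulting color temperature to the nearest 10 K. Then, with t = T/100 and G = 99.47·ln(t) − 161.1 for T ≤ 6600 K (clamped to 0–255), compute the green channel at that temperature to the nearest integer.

183

M_in = 10⁶/7106 = 140.73; M_out = 140.73 + (+175) = 315.73.
T_out = 10⁶/315.73 = 3167.3 K → 3170 K; t = 31.7.
G = 99.47·ln 31.7 − 161.1 = 99.47·3.4563 − 161.1 = 182.700.
Rounded: 183.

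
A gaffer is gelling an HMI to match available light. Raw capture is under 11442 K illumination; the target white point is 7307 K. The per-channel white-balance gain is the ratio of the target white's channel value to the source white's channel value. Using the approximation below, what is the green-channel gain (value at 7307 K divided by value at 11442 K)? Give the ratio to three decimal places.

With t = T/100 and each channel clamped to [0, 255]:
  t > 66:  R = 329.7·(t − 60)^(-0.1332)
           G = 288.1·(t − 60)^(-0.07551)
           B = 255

1.114

At 11442 K (t = 114.42):
  G = 288.1·(114.42 − 60)^(-0.07551) = 288.1·54.42^(-0.07551) = 288.1·0.73949 = 213.047.
At 7307 K (t = 73.07):
  G = 288.1·(73.07 − 60)^(-0.07551) = 288.1·13.07^(-0.07551) = 288.1·0.82359 = 237.276.
Gain = 237.276 / 213.047 = 1.1137 → 1.114.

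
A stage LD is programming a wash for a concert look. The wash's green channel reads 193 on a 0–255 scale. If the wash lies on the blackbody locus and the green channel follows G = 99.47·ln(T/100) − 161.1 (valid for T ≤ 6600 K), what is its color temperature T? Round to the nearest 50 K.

ln t = (193 + 161.1) / 99.47 = 3.5599.
t = e^3.5599 = 35.159.
T = 100·t = 3516 K → 3500 K to the nearest 50 K.

3500 K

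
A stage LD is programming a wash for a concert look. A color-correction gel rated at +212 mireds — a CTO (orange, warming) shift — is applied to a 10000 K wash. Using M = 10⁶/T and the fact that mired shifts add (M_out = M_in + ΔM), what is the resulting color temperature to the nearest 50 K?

M_in = 10⁶/10000 = 100.00 mireds.
M_out = 100.00 + (+212) = 312.00 mireds.
T_out = 10⁶/312.00 = 3205.1 K → 3200 K.

3200 K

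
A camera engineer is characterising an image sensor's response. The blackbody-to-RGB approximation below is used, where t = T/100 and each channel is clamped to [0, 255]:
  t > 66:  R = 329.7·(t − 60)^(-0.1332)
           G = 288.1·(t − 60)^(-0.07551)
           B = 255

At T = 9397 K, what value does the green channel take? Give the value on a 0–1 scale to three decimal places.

0.866

t = 9397/100 = 93.97; the t > 66 branch applies.
G = 288.1·(93.97 − 60)^(-0.07551) = 288.1·33.97^(-0.07551) = 288.1·0.76628 = 220.765.
On a 0–1 scale: 220.765/255 = 0.8657 → 0.866.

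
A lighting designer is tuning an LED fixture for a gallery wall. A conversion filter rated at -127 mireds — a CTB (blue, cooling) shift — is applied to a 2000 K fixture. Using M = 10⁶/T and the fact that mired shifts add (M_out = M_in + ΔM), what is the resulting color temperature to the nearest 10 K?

2680 K

M_in = 10⁶/2000 = 500.00 mireds.
M_out = 500.00 + (-127) = 373.00 mireds.
T_out = 10⁶/373.00 = 2681.0 K → 2680 K.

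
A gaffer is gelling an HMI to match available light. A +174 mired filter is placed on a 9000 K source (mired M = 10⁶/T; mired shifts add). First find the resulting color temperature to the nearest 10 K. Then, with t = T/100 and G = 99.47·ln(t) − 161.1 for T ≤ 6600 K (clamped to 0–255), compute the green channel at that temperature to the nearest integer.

M_in = 10⁶/9000 = 111.11; M_out = 111.11 + (+174) = 285.11.
T_out = 10⁶/285.11 = 3507.4 K → 3510 K; t = 35.1.
G = 99.47·ln 35.1 − 161.1 = 99.47·3.5582 − 161.1 = 192.834.
Rounded: 193.

193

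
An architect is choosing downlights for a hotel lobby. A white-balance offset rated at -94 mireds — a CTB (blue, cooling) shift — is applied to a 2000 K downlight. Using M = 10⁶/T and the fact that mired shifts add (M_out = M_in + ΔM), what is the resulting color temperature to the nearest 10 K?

M_in = 10⁶/2000 = 500.00 mireds.
M_out = 500.00 + (-94) = 406.00 mireds.
T_out = 10⁶/406.00 = 2463.1 K → 2460 K.

2460 K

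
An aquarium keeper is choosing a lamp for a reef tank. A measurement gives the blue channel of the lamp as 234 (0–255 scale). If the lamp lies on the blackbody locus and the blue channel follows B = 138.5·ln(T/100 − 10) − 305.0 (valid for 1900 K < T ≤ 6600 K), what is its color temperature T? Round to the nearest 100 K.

ln(t − 10) = (234 + 305.0) / 138.5 = 3.8917.
t − 10 = e^3.8917 = 48.994, so t = 58.994.
T = 100·t = 5899 K → 5900 K to the nearest 100 K.

5900 K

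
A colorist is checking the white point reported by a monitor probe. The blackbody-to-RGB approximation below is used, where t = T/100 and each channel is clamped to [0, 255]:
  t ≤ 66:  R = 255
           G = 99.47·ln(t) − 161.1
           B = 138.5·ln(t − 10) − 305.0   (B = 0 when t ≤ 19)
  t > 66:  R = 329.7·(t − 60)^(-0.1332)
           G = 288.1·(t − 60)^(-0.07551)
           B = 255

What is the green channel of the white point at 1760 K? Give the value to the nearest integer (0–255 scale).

124

t = 1760/100 = 17.6; the t ≤ 66 branch applies.
G = 99.47·ln 17.6 − 161.1 = 99.47·2.8679 − 161.1 = 124.170.
Rounded: 124.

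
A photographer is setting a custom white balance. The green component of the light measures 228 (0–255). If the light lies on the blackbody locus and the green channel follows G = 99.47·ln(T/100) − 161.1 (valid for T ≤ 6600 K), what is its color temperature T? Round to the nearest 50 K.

5000 K

ln t = (228 + 161.1) / 99.47 = 3.9117.
t = e^3.9117 = 49.985.
T = 100·t = 4999 K → 5000 K to the nearest 50 K.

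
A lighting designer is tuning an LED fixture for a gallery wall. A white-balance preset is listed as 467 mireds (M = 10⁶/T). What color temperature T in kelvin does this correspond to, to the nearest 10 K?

T = 10⁶ / 467 = 2141.33 K → 2140 K.

2140 K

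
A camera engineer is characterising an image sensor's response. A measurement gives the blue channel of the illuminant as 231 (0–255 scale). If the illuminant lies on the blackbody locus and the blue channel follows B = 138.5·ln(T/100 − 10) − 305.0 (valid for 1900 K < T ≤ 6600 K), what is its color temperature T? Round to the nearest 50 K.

ln(t − 10) = (231 + 305.0) / 138.5 = 3.8700.
t − 10 = e^3.8700 = 47.944, so t = 57.944.
T = 100·t = 5794 K → 5800 K to the nearest 50 K.

5800 K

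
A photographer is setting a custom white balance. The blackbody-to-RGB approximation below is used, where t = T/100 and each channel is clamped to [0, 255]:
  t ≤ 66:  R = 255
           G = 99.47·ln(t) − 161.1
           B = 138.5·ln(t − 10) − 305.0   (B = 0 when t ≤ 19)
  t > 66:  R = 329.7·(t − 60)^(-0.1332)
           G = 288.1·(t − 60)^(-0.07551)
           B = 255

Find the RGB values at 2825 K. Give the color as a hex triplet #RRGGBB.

#FFAB61

t = 2825/100 = 28.25; the t ≤ 66 branch applies.
R = 255 by definition for t ≤ 66.
G = 99.47·ln 28.25 − 161.1 = 99.47·3.3411 − 161.1 = 171.239.
B = 138.5·ln(28.25 − 10) − 305.0 = 138.5·ln 18.25 − 305.0 = 138.5·2.9042 − 305.0 = 97.227.
Rounded: (255, 171, 97).
In hex: #FFAB61.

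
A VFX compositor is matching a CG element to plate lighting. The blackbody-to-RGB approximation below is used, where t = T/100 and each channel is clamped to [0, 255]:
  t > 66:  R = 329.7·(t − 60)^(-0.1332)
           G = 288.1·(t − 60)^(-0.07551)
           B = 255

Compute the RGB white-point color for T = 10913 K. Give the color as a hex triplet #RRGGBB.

t = 10913/100 = 109.13; the t > 66 branch applies.
R = 329.7·(109.13 − 60)^(-0.1332) = 329.7·49.13^(-0.1332) = 329.7·0.59527 = 196.260.
G = 288.1·(109.13 − 60)^(-0.07551) = 288.1·49.13^(-0.07551) = 288.1·0.74522 = 214.699.
B = 255 by definition for t > 66.
Rounded: (196, 215, 255).
In hex: #C4D7FF.

#C4D7FF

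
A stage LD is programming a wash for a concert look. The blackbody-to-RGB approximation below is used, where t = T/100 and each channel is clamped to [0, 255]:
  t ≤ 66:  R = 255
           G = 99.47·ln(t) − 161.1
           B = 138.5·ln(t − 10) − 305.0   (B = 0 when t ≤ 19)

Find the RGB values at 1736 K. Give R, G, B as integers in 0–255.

t = 1736/100 = 17.36; the t ≤ 66 branch applies.
R = 255 by definition for t ≤ 66.
G = 99.47·ln 17.36 − 161.1 = 99.47·2.8542 − 161.1 = 122.804.
t = 17.36 ≤ 19, so B = 0.
Rounded: (255, 123, 0).

R=255, G=123, B=0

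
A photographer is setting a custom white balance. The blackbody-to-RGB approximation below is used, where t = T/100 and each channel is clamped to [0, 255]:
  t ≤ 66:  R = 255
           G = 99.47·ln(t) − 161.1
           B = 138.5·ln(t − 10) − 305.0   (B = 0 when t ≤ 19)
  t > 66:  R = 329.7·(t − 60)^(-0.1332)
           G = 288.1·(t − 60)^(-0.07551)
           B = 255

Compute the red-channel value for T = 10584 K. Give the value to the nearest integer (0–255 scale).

t = 10584/100 = 105.84; the t > 66 branch applies.
R = 329.7·(105.84 − 60)^(-0.1332) = 329.7·45.84^(-0.1332) = 329.7·0.60079 = 198.080.
Rounded: 198.

198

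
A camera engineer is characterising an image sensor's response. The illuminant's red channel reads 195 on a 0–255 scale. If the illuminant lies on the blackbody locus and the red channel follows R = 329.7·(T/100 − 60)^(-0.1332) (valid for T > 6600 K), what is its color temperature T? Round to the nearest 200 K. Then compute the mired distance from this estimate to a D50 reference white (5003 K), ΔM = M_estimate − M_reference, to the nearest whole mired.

(t − 60)^(-0.1332) = 195/329.7 = 0.59145.
t − 60 = 0.59145^(1/-0.1332) = 0.59145^(-7.508) = 51.564, so t = 111.564.
T = 100·t = 11156 K → 11200 K to the nearest 200 K.
M_estimate = 10⁶/11200 = 89.29; M_reference = 10⁶/5003 = 199.88.
ΔM = 89.29 − 199.88 = -110.59 → -111 mireds.

-111 mireds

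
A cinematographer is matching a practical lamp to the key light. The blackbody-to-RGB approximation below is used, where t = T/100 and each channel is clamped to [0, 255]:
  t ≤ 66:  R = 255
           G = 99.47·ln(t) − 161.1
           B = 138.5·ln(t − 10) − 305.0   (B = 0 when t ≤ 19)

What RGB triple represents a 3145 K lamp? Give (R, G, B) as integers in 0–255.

t = 3145/100 = 31.45; the t ≤ 66 branch applies.
R = 255 by definition for t ≤ 66.
G = 99.47·ln 31.45 − 161.1 = 99.47·3.4484 − 161.1 = 181.912.
B = 138.5·ln(31.45 − 10) − 305.0 = 138.5·ln 21.45 − 305.0 = 138.5·3.0657 − 305.0 = 119.603.
Rounded: (255, 182, 120).

(255, 182, 120)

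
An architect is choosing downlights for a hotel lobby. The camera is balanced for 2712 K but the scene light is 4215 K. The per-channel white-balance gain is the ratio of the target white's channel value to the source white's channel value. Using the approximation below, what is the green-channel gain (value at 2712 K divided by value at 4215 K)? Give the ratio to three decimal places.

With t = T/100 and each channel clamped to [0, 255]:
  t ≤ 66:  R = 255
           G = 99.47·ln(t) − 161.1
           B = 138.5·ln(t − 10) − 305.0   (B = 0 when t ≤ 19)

0.792

At 4215 K (t = 42.15):
  G = 99.47·ln 42.15 − 161.1 = 99.47·3.7412 − 161.1 = 211.041.
At 2712 K (t = 27.12):
  G = 99.47·ln 27.12 − 161.1 = 99.47·3.3003 − 161.1 = 167.178.
Gain = 167.178 / 211.041 = 0.7922 → 0.792.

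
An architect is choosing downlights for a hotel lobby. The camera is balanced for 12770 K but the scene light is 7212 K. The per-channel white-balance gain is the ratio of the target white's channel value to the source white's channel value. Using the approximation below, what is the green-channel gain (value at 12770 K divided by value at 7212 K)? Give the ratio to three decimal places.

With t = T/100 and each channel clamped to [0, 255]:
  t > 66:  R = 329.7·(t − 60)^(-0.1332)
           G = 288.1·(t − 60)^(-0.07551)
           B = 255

0.878

At 7212 K (t = 72.12):
  G = 288.1·(72.12 − 60)^(-0.07551) = 288.1·12.12^(-0.07551) = 288.1·0.82829 = 238.632.
At 12770 K (t = 127.7):
  G = 288.1·(127.7 − 60)^(-0.07551) = 288.1·67.7^(-0.07551) = 288.1·0.72740 = 209.563.
Gain = 209.563 / 238.632 = 0.8782 → 0.878.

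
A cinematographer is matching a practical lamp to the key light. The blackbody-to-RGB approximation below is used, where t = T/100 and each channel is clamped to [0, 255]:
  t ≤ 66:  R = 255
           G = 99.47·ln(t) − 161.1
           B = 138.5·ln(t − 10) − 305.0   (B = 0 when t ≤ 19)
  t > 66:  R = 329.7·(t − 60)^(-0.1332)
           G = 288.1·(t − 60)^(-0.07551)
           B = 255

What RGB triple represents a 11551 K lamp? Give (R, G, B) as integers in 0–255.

t = 11551/100 = 115.51; the t > 66 branch applies.
R = 329.7·(115.51 − 60)^(-0.1332) = 329.7·55.51^(-0.1332) = 329.7·0.58567 = 193.094.
G = 288.1·(115.51 − 60)^(-0.07551) = 288.1·55.51^(-0.07551) = 288.1·0.73838 = 212.729.
B = 255 by definition for t > 66.
Rounded: (193, 213, 255).

(193, 213, 255)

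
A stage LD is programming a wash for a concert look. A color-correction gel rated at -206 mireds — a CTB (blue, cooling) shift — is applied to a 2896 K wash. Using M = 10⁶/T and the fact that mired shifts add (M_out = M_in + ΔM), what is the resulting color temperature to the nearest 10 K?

M_in = 10⁶/2896 = 345.30 mireds.
M_out = 345.30 + (-206) = 139.30 mireds.
T_out = 10⁶/139.30 = 7178.6 K → 7180 K.

7180 K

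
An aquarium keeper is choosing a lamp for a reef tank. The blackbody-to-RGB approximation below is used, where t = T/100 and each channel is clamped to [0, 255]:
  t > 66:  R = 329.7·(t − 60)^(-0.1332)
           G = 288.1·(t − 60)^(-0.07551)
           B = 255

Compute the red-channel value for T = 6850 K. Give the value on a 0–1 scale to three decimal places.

0.972

t = 6850/100 = 68.5; the t > 66 branch applies.
R = 329.7·(68.5 − 60)^(-0.1332) = 329.7·8.5^(-0.1332) = 329.7·0.75197 = 247.925.
On a 0–1 scale: 247.925/255 = 0.9723 → 0.972.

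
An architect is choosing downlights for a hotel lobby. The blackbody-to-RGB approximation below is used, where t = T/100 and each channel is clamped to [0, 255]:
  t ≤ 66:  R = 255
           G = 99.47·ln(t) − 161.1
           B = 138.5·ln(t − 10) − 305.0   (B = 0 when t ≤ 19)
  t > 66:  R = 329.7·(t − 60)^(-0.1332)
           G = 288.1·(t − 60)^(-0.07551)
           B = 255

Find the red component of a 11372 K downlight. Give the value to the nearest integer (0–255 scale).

194

t = 11372/100 = 113.72; the t > 66 branch applies.
R = 329.7·(113.72 − 60)^(-0.1332) = 329.7·53.72^(-0.1332) = 329.7·0.58823 = 193.939.
Rounded: 194.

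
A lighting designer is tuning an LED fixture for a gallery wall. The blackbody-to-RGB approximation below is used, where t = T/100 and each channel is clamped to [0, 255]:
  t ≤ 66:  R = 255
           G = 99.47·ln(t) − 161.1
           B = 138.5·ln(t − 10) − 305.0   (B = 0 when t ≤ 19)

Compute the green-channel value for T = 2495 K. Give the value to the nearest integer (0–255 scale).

159

t = 2495/100 = 24.95; the t ≤ 66 branch applies.
G = 99.47·ln 24.95 − 161.1 = 99.47·3.2169 − 161.1 = 158.882.
Rounded: 159.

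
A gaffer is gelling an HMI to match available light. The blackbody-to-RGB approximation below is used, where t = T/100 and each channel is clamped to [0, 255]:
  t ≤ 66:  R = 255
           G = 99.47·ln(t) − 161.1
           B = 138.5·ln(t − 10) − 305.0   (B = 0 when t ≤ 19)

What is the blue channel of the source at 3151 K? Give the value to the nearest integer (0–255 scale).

t = 3151/100 = 31.51; the t ≤ 66 branch applies.
B = 138.5·ln(31.51 − 10) − 305.0 = 138.5·ln 21.51 − 305.0 = 138.5·3.0685 − 305.0 = 119.990.
Rounded: 120.

120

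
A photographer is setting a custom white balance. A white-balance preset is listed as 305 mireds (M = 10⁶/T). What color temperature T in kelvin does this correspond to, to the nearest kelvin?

3279 K

T = 10⁶ / 305 = 3278.69 K → 3279 K.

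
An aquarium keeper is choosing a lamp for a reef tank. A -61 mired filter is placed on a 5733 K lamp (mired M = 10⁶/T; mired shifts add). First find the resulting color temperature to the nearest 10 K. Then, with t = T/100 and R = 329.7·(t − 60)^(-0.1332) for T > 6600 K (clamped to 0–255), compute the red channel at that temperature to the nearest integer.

M_in = 10⁶/5733 = 174.43; M_out = 174.43 + (-61) = 113.43.
T_out = 10⁶/113.43 = 8816.1 K → 8820 K; t = 88.2.
R = 329.7·(88.2 − 60)^(-0.1332) = 329.7·28.2^(-0.1332) = 329.7·0.64095 = 211.323.
Rounded: 211.

211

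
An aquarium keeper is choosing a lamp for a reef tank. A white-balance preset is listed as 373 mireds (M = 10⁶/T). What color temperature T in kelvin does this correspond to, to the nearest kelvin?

T = 10⁶ / 373 = 2680.97 K → 2681 K.

2681 K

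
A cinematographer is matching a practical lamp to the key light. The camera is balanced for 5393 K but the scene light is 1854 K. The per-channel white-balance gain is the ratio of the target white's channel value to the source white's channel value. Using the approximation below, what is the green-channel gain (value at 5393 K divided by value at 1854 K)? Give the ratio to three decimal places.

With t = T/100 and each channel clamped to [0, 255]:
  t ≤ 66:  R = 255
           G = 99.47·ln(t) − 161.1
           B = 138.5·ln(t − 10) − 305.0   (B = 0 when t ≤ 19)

1.821

At 1854 K (t = 18.54):
  G = 99.47·ln 18.54 − 161.1 = 99.47·2.9199 − 161.1 = 129.345.
At 5393 K (t = 53.93):
  G = 99.47·ln 53.93 − 161.1 = 99.47·3.9877 − 161.1 = 235.555.
Gain = 235.555 / 129.345 = 1.8211 → 1.821.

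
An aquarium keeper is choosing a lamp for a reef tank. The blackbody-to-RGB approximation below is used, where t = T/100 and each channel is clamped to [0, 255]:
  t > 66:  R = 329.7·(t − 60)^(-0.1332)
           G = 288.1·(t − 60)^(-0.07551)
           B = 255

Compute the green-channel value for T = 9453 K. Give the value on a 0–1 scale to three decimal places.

0.865

t = 9453/100 = 94.53; the t > 66 branch applies.
G = 288.1·(94.53 − 60)^(-0.07551) = 288.1·34.53^(-0.07551) = 288.1·0.76533 = 220.493.
On a 0–1 scale: 220.493/255 = 0.8647 → 0.865.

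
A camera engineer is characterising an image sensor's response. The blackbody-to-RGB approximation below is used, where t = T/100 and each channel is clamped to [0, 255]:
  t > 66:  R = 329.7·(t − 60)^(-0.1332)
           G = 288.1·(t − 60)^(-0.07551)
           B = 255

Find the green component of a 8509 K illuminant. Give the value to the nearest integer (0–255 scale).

226

t = 8509/100 = 85.09; the t > 66 branch applies.
G = 288.1·(85.09 − 60)^(-0.07551) = 288.1·25.09^(-0.07551) = 288.1·0.78401 = 225.874.
Rounded: 226.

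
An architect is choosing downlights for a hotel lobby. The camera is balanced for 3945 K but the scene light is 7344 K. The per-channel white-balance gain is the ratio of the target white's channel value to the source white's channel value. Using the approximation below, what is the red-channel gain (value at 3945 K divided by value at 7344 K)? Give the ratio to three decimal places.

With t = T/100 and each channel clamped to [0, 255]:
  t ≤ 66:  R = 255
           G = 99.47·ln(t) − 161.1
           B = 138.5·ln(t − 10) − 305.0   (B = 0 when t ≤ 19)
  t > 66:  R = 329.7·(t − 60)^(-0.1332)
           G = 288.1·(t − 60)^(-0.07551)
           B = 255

1.093

At 7344 K (t = 73.44):
  R = 329.7·(73.44 − 60)^(-0.1332) = 329.7·13.44^(-0.1332) = 329.7·0.70745 = 233.247.
At 3945 K (t = 39.45):
  R = 255 by definition for t ≤ 66.
Gain = 255.000 / 233.247 = 1.0933 → 1.093.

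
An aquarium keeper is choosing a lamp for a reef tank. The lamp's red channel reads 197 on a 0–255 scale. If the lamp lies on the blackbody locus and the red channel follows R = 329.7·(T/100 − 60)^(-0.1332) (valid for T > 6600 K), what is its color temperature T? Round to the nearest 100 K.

(t − 60)^(-0.1332) = 197/329.7 = 0.59751.
t − 60 = 0.59751^(1/-0.1332) = 0.59751^(-7.508) = 47.761, so t = 107.761.
T = 100·t = 10776 K → 10800 K to the nearest 100 K.

10800 K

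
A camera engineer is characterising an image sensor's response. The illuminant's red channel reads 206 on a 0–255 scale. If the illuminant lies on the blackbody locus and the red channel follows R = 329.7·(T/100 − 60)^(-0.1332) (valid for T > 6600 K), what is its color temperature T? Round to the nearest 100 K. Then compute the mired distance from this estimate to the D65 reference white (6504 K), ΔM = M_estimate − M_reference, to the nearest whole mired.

(t − 60)^(-0.1332) = 206/329.7 = 0.62481.
t − 60 = 0.62481^(1/-0.1332) = 0.62481^(-7.508) = 34.152, so t = 94.152.
T = 100·t = 9415 K → 9400 K to the nearest 100 K.
M_estimate = 10⁶/9400 = 106.38; M_reference = 10⁶/6504 = 153.75.
ΔM = 106.38 − 153.75 = -47.37 → -47 mireds.

-47 mireds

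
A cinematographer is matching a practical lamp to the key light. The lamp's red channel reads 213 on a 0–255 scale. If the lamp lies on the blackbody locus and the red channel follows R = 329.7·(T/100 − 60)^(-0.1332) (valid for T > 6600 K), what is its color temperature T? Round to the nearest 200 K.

(t − 60)^(-0.1332) = 213/329.7 = 0.64604.
t − 60 = 0.64604^(1/-0.1332) = 0.64604^(-7.508) = 26.575, so t = 86.575.
T = 100·t = 8657 K → 8600 K to the nearest 200 K.

8600 K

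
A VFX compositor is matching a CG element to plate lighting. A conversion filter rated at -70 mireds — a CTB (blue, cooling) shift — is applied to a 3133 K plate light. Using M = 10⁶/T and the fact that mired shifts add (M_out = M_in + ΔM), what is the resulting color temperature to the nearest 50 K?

M_in = 10⁶/3133 = 319.18 mireds.
M_out = 319.18 + (-70) = 249.18 mireds.
T_out = 10⁶/249.18 = 4013.1 K → 4000 K.

4000 K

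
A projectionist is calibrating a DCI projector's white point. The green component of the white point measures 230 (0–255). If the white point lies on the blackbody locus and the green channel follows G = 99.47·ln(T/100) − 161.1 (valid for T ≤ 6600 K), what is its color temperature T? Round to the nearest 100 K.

ln t = (230 + 161.1) / 99.47 = 3.9318.
t = e^3.9318 = 51.001.
T = 100·t = 5100 K → 5100 K to the nearest 100 K.

5100 K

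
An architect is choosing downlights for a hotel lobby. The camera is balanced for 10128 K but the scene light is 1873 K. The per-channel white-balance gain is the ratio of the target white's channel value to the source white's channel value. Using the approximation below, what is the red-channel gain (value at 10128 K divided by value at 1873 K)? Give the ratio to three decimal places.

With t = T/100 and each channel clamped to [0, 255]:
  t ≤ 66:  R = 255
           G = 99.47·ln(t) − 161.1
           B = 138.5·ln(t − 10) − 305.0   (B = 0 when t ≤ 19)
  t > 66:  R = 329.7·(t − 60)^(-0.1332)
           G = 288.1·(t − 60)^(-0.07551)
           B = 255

0.788

At 1873 K (t = 18.73):
  R = 255 by definition for t ≤ 66.
At 10128 K (t = 101.28):
  R = 329.7·(101.28 − 60)^(-0.1332) = 329.7·41.28^(-0.1332) = 329.7·0.60923 = 200.864.
Gain = 200.864 / 255.000 = 0.7877 → 0.788.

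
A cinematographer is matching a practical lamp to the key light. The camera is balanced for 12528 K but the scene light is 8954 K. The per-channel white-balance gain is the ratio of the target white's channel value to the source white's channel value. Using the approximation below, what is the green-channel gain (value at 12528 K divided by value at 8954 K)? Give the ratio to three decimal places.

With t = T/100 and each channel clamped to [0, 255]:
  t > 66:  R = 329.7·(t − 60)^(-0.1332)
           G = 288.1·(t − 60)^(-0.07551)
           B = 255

0.942

At 8954 K (t = 89.54):
  G = 288.1·(89.54 − 60)^(-0.07551) = 288.1·29.54^(-0.07551) = 288.1·0.77441 = 223.107.
At 12528 K (t = 125.28):
  G = 288.1·(125.28 − 60)^(-0.07551) = 288.1·65.28^(-0.07551) = 288.1·0.72940 = 210.140.
Gain = 210.140 / 223.107 = 0.9419 → 0.942.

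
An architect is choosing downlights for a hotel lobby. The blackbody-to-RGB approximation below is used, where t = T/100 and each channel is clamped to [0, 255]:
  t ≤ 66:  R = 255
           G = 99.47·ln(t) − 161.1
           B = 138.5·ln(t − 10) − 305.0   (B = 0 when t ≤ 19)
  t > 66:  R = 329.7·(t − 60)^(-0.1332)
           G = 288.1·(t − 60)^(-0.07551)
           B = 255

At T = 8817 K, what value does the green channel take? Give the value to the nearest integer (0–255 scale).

t = 8817/100 = 88.17; the t > 66 branch applies.
G = 288.1·(88.17 − 60)^(-0.07551) = 288.1·28.17^(-0.07551) = 288.1·0.77719 = 223.908.
Rounded: 224.

224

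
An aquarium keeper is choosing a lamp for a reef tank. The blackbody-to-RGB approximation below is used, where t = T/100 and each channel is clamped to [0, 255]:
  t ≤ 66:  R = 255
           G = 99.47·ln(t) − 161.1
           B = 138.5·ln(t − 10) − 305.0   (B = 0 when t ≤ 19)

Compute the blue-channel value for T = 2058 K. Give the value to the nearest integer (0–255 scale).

22

t = 2058/100 = 20.58; the t ≤ 66 branch applies.
B = 138.5·ln(20.58 − 10) − 305.0 = 138.5·ln 10.58 − 305.0 = 138.5·2.3590 − 305.0 = 21.717.
Rounded: 22.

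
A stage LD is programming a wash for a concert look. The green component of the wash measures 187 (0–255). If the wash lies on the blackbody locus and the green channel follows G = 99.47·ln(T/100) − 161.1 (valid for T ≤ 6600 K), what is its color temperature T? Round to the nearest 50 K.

3300 K

ln t = (187 + 161.1) / 99.47 = 3.4995.
t = e^3.4995 = 33.100.
T = 100·t = 3310 K → 3300 K to the nearest 50 K.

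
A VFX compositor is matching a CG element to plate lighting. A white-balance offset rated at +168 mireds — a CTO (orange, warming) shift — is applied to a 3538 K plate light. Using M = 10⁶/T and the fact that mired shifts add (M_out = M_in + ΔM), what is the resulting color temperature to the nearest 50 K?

2200 K

M_in = 10⁶/3538 = 282.65 mireds.
M_out = 282.65 + (+168) = 450.65 mireds.
T_out = 10⁶/450.65 = 2219.0 K → 2200 K.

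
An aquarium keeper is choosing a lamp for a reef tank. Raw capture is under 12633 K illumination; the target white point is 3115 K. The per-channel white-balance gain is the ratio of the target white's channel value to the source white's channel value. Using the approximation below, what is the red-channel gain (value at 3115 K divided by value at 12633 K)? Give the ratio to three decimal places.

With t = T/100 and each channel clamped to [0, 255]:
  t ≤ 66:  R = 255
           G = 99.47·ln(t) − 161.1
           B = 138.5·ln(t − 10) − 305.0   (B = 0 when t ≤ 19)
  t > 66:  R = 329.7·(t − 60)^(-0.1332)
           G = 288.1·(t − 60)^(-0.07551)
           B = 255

1.352

At 12633 K (t = 126.33):
  R = 329.7·(126.33 − 60)^(-0.1332) = 329.7·66.33^(-0.1332) = 329.7·0.57194 = 188.568.
At 3115 K (t = 31.15):
  R = 255 by definition for t ≤ 66.
Gain = 255.000 / 188.568 = 1.3523 → 1.352.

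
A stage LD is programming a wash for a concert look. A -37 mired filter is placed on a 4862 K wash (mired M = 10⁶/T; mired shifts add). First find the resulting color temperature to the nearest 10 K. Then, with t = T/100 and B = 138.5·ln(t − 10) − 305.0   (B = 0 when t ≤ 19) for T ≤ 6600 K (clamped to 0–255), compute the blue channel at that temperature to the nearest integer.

235

M_in = 10⁶/4862 = 205.68; M_out = 205.68 + (-37) = 168.68.
T_out = 10⁶/168.68 = 5928.5 K → 5930 K; t = 59.3.
B = 138.5·ln(59.3 − 10) − 305.0 = 138.5·ln 49.3 − 305.0 = 138.5·3.8979 − 305.0 = 234.862.
Rounded: 235.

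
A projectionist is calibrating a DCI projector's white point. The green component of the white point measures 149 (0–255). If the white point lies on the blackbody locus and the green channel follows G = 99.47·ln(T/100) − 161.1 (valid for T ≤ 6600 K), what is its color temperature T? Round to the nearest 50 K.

ln t = (149 + 161.1) / 99.47 = 3.1175.
t = e^3.1175 = 22.590.
T = 100·t = 2259 K → 2250 K to the nearest 50 K.

2250 K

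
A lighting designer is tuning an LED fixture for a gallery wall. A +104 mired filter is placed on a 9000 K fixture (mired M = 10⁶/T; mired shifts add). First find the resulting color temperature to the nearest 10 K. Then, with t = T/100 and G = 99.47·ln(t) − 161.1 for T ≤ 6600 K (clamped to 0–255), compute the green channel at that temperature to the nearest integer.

221

M_in = 10⁶/9000 = 111.11; M_out = 111.11 + (+104) = 215.11.
T_out = 10⁶/215.11 = 4648.8 K → 4650 K; t = 46.5.
G = 99.47·ln 46.5 − 161.1 = 99.47·3.8395 − 161.1 = 220.810.
Rounded: 221.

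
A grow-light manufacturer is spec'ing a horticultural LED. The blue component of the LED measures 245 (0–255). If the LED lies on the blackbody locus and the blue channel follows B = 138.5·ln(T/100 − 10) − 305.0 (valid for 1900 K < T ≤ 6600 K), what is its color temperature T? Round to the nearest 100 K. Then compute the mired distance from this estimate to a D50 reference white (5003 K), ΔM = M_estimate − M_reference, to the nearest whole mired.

-41 mireds

ln(t − 10) = (245 + 305.0) / 138.5 = 3.9711.
t − 10 = e^3.9711 = 53.044, so t = 63.044.
T = 100·t = 6304 K → 6300 K to the nearest 100 K.
M_estimate = 10⁶/6300 = 158.73; M_reference = 10⁶/5003 = 199.88.
ΔM = 158.73 − 199.88 = -41.15 → -41 mireds.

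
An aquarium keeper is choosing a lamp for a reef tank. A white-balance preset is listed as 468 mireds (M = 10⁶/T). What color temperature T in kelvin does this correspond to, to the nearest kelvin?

T = 10⁶ / 468 = 2136.75 K → 2137 K.

2137 K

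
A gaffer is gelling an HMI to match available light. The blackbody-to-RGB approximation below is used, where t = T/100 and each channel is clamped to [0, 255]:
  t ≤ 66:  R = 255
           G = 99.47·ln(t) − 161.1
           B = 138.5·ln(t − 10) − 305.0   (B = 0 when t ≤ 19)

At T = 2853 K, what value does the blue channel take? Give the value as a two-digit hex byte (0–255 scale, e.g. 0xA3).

0x63

t = 2853/100 = 28.53; the t ≤ 66 branch applies.
B = 138.5·ln(28.53 − 10) − 305.0 = 138.5·ln 18.53 − 305.0 = 138.5·2.9194 − 305.0 = 99.336.
Rounded: 99; in hex, 0x63.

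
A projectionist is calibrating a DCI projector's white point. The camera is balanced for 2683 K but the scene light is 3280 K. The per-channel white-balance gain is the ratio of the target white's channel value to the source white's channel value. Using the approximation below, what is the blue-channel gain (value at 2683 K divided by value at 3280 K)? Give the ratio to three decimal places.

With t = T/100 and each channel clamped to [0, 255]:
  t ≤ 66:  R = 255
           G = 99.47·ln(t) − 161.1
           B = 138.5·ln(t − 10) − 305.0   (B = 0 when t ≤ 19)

0.672

At 3280 K (t = 32.8):
  B = 138.5·ln(32.8 − 10) − 305.0 = 138.5·ln 22.8 − 305.0 = 138.5·3.1268 − 305.0 = 128.056.
At 2683 K (t = 26.83):
  B = 138.5·ln(26.83 − 10) − 305.0 = 138.5·ln 16.83 − 305.0 = 138.5·2.8232 − 305.0 = 86.008.
Gain = 86.008 / 128.056 = 0.6716 → 0.672.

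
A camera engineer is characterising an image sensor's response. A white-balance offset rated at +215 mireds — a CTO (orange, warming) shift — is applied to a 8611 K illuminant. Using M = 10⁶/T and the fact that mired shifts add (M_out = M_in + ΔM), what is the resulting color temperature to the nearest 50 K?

M_in = 10⁶/8611 = 116.13 mireds.
M_out = 116.13 + (+215) = 331.13 mireds.
T_out = 10⁶/331.13 = 3020.0 K → 3000 K.

3000 K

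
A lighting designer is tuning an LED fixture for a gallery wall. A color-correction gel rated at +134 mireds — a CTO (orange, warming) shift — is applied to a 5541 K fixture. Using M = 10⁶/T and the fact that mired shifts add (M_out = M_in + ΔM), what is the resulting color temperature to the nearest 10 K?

M_in = 10⁶/5541 = 180.47 mireds.
M_out = 180.47 + (+134) = 314.47 mireds.
T_out = 10⁶/314.47 = 3179.9 K → 3180 K.

3180 K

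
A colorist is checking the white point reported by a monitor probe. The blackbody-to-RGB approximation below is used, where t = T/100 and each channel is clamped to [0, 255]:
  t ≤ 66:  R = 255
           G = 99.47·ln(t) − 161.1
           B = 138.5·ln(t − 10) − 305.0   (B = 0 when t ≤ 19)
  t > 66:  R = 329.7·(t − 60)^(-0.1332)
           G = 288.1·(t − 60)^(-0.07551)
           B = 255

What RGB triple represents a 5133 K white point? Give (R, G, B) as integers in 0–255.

(255, 231, 210)

t = 5133/100 = 51.33; the t ≤ 66 branch applies.
R = 255 by definition for t ≤ 66.
G = 99.47·ln 51.33 − 161.1 = 99.47·3.9383 − 161.1 = 230.640.
B = 138.5·ln(51.33 − 10) − 305.0 = 138.5·ln 41.33 − 305.0 = 138.5·3.7216 − 305.0 = 210.440.
Rounded: (255, 231, 210).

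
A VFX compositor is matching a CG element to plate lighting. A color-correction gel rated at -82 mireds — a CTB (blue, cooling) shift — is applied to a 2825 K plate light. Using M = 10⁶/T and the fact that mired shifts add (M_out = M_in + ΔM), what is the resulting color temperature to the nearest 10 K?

3680 K

M_in = 10⁶/2825 = 353.98 mireds.
M_out = 353.98 + (-82) = 271.98 mireds.
T_out = 10⁶/271.98 = 3676.7 K → 3680 K.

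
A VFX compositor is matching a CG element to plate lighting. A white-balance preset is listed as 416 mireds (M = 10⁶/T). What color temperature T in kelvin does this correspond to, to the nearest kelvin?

T = 10⁶ / 416 = 2403.85 K → 2404 K.

2404 K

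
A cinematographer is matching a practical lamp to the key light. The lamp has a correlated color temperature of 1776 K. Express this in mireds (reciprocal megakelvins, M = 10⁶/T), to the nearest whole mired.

563 mireds

M = 10⁶ / 1776 = 563.063 → 563 mireds.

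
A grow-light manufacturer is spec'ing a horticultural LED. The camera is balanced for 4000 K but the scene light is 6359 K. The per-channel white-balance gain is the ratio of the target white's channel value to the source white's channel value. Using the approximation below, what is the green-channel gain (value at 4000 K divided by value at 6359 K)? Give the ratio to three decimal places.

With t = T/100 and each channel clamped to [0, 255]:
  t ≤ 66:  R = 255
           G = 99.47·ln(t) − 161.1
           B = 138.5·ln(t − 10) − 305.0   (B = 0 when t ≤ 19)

At 6359 K (t = 63.59):
  G = 99.47·ln 63.59 − 161.1 = 99.47·4.1525 − 161.1 = 251.945.
At 4000 K (t = 40):
  G = 99.47·ln 40 − 161.1 = 99.47·3.6889 − 161.1 = 205.833.
Gain = 205.833 / 251.945 = 0.8170 → 0.817.

0.817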